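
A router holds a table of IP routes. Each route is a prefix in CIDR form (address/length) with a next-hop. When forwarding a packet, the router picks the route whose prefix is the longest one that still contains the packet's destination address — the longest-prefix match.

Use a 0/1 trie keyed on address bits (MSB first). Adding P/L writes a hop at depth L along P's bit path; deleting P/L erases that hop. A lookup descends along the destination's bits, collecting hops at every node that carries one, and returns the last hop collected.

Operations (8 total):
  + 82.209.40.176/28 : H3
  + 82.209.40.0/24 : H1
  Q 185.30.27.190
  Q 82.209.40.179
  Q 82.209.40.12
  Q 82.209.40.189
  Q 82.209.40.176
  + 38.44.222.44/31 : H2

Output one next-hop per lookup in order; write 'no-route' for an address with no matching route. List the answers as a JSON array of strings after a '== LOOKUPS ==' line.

Process each operation:
  + 82.209.40.176/28 (H3) depth=28
  + 82.209.40.0/24 (H1) depth=24
  Q 185.30.27.190: descend ε ; hops seen [∅] ; pick no-route
  Q 82.209.40.179: descend 0101001011010001001010001011 ; hops seen [H1,H3] ; pick H3
  Q 82.209.40.12: descend 010100101101000100101000 ; hops seen [H1] ; pick H1
  Q 82.209.40.189: descend 0101001011010001001010001011 ; hops seen [H1,H3] ; pick H3
  Q 82.209.40.176: descend 0101001011010001001010001011 ; hops seen [H1,H3] ; pick H3
  + 38.44.222.44/31 (H2) depth=31

== LOOKUPS ==
["no-route","H3","H1","H3","H3"]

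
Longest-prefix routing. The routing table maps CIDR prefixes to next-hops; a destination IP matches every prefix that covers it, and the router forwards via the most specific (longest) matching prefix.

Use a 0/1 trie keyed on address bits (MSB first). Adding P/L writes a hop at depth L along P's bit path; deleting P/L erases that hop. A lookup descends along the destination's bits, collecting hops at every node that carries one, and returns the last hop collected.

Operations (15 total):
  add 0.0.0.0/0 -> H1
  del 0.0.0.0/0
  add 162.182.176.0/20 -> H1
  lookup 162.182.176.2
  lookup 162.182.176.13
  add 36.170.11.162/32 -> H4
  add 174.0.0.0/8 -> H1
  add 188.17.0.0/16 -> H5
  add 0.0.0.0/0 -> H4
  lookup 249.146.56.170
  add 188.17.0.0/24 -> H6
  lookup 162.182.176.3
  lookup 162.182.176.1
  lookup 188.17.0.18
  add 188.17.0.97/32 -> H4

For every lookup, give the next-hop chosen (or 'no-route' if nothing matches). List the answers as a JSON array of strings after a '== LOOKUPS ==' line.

Process each operation:
  + 0.0.0.0/0 (H1) depth=0
  del 0.0.0.0/0 (clear depth 0)
  + 162.182.176.0/20 (H1) depth=20
  lookup 162.182.176.2: bits 10100010101101101011 walk d0:-→d1:-→d2:-→d3:-→d4:-→d5:-→d6:-→d7:-→d8:-→d9:-→d10:-→d11:-→d12:-→d13:-→d14:-→d15:-→d16:-→d17:-→d18:-→d19:-→d20:H1 -> H1
  lookup 162.182.176.13: bits 10100010101101101011 walk d0:-→d1:-→d2:-→d3:-→d4:-→d5:-→d6:-→d7:-→d8:-→d9:-→d10:-→d11:-→d12:-→d13:-→d14:-→d15:-→d16:-→d17:-→d18:-→d19:-→d20:H1 -> H1
  + 36.170.11.162/32 (H4) depth=32
  + 174.0.0.0/8 (H1) depth=8
  + 188.17.0.0/16 (H5) depth=16
  + 0.0.0.0/0 (H4) depth=0
  lookup 249.146.56.170: bits 1 walk d0:H4→d1:- -> H4
  + 188.17.0.0/24 (H6) depth=24
  lookup 162.182.176.3: bits 10100010101101101011 walk d0:H4→d1:-→d2:-→d3:-→d4:-→d5:-→d6:-→d7:-→d8:-→d9:-→d10:-→d11:-→d12:-→d13:-→d14:-→d15:-→d16:-→d17:-→d18:-→d19:-→d20:H1 -> H1
  lookup 162.182.176.1: bits 10100010101101101011 walk d0:H4→d1:-→d2:-→d3:-→d4:-→d5:-→d6:-→d7:-→d8:-→d9:-→d10:-→d11:-→d12:-→d13:-→d14:-→d15:-→d16:-→d17:-→d18:-→d19:-→d20:H1 -> H1
  lookup 188.17.0.18: bits 101111000001000100000000 walk d0:H4→d1:-→d2:-→d3:-→d4:-→d5:-→d6:-→d7:-→d8:-→d9:-→d10:-→d11:-→d12:-→d13:-→d14:-→d15:-→d16:H5→d17:-→d18:-→d19:-→d20:-→d21:-→d22:-→d23:-→d24:H6 -> H6
  + 188.17.0.97/32 (H4) depth=32

== LOOKUPS ==
["H1","H1","H4","H1","H1","H6"]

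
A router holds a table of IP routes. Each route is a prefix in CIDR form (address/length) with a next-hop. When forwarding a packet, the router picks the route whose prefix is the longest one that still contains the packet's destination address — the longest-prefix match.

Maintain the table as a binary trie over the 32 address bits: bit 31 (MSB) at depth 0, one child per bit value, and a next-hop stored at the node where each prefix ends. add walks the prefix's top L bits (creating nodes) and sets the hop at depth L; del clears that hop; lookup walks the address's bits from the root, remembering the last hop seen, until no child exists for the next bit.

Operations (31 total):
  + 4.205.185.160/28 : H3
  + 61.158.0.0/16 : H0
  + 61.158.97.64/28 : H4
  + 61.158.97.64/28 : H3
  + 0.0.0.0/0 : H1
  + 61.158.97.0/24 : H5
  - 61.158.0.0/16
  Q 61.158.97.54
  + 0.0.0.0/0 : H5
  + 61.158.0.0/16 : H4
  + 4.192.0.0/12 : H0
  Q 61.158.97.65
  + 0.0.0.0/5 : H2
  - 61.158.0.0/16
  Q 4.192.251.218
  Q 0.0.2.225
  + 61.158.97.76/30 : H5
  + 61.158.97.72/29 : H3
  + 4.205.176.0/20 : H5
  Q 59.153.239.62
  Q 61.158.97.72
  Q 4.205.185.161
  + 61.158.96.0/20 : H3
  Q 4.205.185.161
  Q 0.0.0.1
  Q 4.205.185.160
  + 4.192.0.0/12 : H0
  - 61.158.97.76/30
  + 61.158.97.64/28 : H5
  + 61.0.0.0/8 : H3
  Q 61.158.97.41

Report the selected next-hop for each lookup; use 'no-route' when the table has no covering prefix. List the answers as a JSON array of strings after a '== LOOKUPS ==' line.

Process each operation:
  + 4.205.185.160/28 (H3) depth=28
  + 61.158.0.0/16 (H0) depth=16
  + 61.158.97.64/28 (H4) depth=28
  + 61.158.97.64/28 (H3) depth=28
  + 0.0.0.0/0 (H1) depth=0
  + 61.158.97.0/24 (H5) depth=24
  - 61.158.0.0/16 clear@16
  Q 61.158.97.54: descend 0011110110011110011000010 ; hops seen [H1,H5] ; pick H5
  + 0.0.0.0/0 (H5) depth=0
  + 61.158.0.0/16 (H4) depth=16
  + 4.192.0.0/12 (H0) depth=12
  Q 61.158.97.65: descend 0011110110011110011000010100 ; hops seen [H5,H4,H5,H3] ; pick H3
  + 0.0.0.0/5 (H2) depth=5
  - 61.158.0.0/16 clear@16
  Q 4.192.251.218: descend 000001001100 ; hops seen [H5,H2,H0] ; pick H0
  Q 0.0.2.225: descend 00000 ; hops seen [H5,H2] ; pick H2
  + 61.158.97.76/30 (H5) depth=30
  + 61.158.97.72/29 (H3) depth=29
  + 4.205.176.0/20 (H5) depth=20
  Q 59.153.239.62: descend 00111 ; hops seen [H5] ; pick H5
  Q 61.158.97.72: descend 00111101100111100110000101001 ; hops seen [H5,H5,H3,H3] ; pick H3
  Q 4.205.185.161: descend 0000010011001101101110011010 ; hops seen [H5,H2,H0,H5,H3] ; pick H3
  + 61.158.96.0/20 (H3) depth=20
  Q 4.205.185.161: descend 0000010011001101101110011010 ; hops seen [H5,H2,H0,H5,H3] ; pick H3
  Q 0.0.0.1: descend 00000 ; hops seen [H5,H2] ; pick H2
  Q 4.205.185.160: descend 0000010011001101101110011010 ; hops seen [H5,H2,H0,H5,H3] ; pick H3
  + 4.192.0.0/12 (H0) depth=12
  - 61.158.97.76/30 clear@30
  + 61.158.97.64/28 (H5) depth=28
  + 61.0.0.0/8 (H3) depth=8
  Q 61.158.97.41: descend 0011110110011110011000010 ; hops seen [H5,H3,H3,H5] ; pick H5

== LOOKUPS ==
["H5","H3","H0","H2","H5","H3","H3","H3","H2","H3","H5"]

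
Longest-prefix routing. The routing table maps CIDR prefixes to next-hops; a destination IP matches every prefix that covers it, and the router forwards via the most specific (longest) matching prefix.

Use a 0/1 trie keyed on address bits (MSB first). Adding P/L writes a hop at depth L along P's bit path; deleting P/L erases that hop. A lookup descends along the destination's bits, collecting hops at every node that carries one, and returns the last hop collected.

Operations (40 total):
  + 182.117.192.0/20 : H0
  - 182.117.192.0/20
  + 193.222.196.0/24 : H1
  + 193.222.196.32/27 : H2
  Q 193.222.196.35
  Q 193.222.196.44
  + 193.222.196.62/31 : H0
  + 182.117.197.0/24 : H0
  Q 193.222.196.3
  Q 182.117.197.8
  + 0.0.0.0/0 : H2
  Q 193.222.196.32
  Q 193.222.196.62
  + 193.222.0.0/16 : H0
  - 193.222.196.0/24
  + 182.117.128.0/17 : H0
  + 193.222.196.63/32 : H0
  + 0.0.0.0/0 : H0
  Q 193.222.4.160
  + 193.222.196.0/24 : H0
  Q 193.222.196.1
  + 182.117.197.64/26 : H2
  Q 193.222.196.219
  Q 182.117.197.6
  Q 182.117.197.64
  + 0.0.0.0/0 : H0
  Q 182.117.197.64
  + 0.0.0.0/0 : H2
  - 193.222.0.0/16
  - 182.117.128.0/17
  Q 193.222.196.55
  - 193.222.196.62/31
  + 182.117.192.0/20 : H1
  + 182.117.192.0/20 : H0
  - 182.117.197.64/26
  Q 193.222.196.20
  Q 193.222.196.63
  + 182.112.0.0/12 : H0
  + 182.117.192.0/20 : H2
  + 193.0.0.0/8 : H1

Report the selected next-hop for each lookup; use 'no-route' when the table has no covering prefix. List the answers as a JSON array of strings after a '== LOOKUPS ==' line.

Apply in order:
  + 182.117.192.0/20 (H0) depth=20
  del 182.117.192.0/20 (clear depth 20)
  + 193.222.196.0/24 (H1) depth=24
  + 193.222.196.32/27 (H2) depth=27
  lookup 193.222.196.35: bits 110000011101111011000100001 walk d0:-→d1:-→d2:-→d3:-→d4:-→d5:-→d6:-→d7:-→d8:-→d9:-→d10:-→d11:-→d12:-→d13:-→d14:-→d15:-→d16:-→d17:-→d18:-→d19:-→d20:-→d21:-→d22:-→d23:-→d24:H1→d25:-→d26:-→d27:H2 -> H2
  lookup 193.222.196.44: bits 110000011101111011000100001 walk d0:-→d1:-→d2:-→d3:-→d4:-→d5:-→d6:-→d7:-→d8:-→d9:-→d10:-→d11:-→d12:-→d13:-→d14:-→d15:-→d16:-→d17:-→d18:-→d19:-→d20:-→d21:-→d22:-→d23:-→d24:H1→d25:-→d26:-→d27:H2 -> H2
  + 193.222.196.62/31 (H0) depth=31
  + 182.117.197.0/24 (H0) depth=24
  lookup 193.222.196.3: bits 11000001110111101100010000 walk d0:-→d1:-→d2:-→d3:-→d4:-→d5:-→d6:-→d7:-→d8:-→d9:-→d10:-→d11:-→d12:-→d13:-→d14:-→d15:-→d16:-→d17:-→d18:-→d19:-→d20:-→d21:-→d22:-→d23:-→d24:H1→d25:-→d26:- -> H1
  lookup 182.117.197.8: bits 101101100111010111000101 walk d0:-→d1:-→d2:-→d3:-→d4:-→d5:-→d6:-→d7:-→d8:-→d9:-→d10:-→d11:-→d12:-→d13:-→d14:-→d15:-→d16:-→d17:-→d18:-→d19:-→d20:-→d21:-→d22:-→d23:-→d24:H0 -> H0
  + 0.0.0.0/0 (H2) depth=0
  lookup 193.222.196.32: bits 110000011101111011000100001 walk d0:H2→d1:-→d2:-→d3:-→d4:-→d5:-→d6:-→d7:-→d8:-→d9:-→d10:-→d11:-→d12:-→d13:-→d14:-→d15:-→d16:-→d17:-→d18:-→d19:-→d20:-→d21:-→d22:-→d23:-→d24:H1→d25:-→d26:-→d27:H2 -> H2
  lookup 193.222.196.62: bits 1100000111011110110001000011111 walk d0:H2→d1:-→d2:-→d3:-→d4:-→d5:-→d6:-→d7:-→d8:-→d9:-→d10:-→d11:-→d12:-→d13:-→d14:-→d15:-→d16:-→d17:-→d18:-→d19:-→d20:-→d21:-→d22:-→d23:-→d24:H1→d25:-→d26:-→d27:H2→d28:-→d29:-→d30:-→d31:H0 -> H0
  + 193.222.0.0/16 (H0) depth=16
  del 193.222.196.0/24 (clear depth 24)
  + 182.117.128.0/17 (H0) depth=17
  + 193.222.196.63/32 (H0) depth=32
  + 0.0.0.0/0 (H0) depth=0
  lookup 193.222.4.160: bits 1100000111011110 walk d0:H0→d1:-→d2:-→d3:-→d4:-→d5:-→d6:-→d7:-→d8:-→d9:-→d10:-→d11:-→d12:-→d13:-→d14:-→d15:-→d16:H0 -> H0
  + 193.222.196.0/24 (H0) depth=24
  lookup 193.222.196.1: bits 11000001110111101100010000 walk d0:H0→d1:-→d2:-→d3:-→d4:-→d5:-→d6:-→d7:-→d8:-→d9:-→d10:-→d11:-→d12:-→d13:-→d14:-→d15:-→d16:H0→d17:-→d18:-→d19:-→d20:-→d21:-→d22:-→d23:-→d24:H0→d25:-→d26:- -> H0
  + 182.117.197.64/26 (H2) depth=26
  lookup 193.222.196.219: bits 110000011101111011000100 walk d0:H0→d1:-→d2:-→d3:-→d4:-→d5:-→d6:-→d7:-→d8:-→d9:-→d10:-→d11:-→d12:-→d13:-→d14:-→d15:-→d16:H0→d17:-→d18:-→d19:-→d20:-→d21:-→d22:-→d23:-→d24:H0 -> H0
  lookup 182.117.197.6: bits 1011011001110101110001010 walk d0:H0→d1:-→d2:-→d3:-→d4:-→d5:-→d6:-→d7:-→d8:-→d9:-→d10:-→d11:-→d12:-→d13:-→d14:-→d15:-→d16:-→d17:H0→d18:-→d19:-→d20:-→d21:-→d22:-→d23:-→d24:H0→d25:- -> H0
  lookup 182.117.197.64: bits 10110110011101011100010101 walk d0:H0→d1:-→d2:-→d3:-→d4:-→d5:-→d6:-→d7:-→d8:-→d9:-→d10:-→d11:-→d12:-→d13:-→d14:-→d15:-→d16:-→d17:H0→d18:-→d19:-→d20:-→d21:-→d22:-→d23:-→d24:H0→d25:-→d26:H2 -> H2
  + 0.0.0.0/0 (H0) depth=0
  lookup 182.117.197.64: bits 10110110011101011100010101 walk d0:H0→d1:-→d2:-→d3:-→d4:-→d5:-→d6:-→d7:-→d8:-→d9:-→d10:-→d11:-→d12:-→d13:-→d14:-→d15:-→d16:-→d17:H0→d18:-→d19:-→d20:-→d21:-→d22:-→d23:-→d24:H0→d25:-→d26:H2 -> H2
  + 0.0.0.0/0 (H2) depth=0
  del 193.222.0.0/16 (clear depth 16)
  del 182.117.128.0/17 (clear depth 17)
  lookup 193.222.196.55: bits 1100000111011110110001000011 walk d0:H2→d1:-→d2:-→d3:-→d4:-→d5:-→d6:-→d7:-→d8:-→d9:-→d10:-→d11:-→d12:-→d13:-→d14:-→d15:-→d16:-→d17:-→d18:-→d19:-→d20:-→d21:-→d22:-→d23:-→d24:H0→d25:-→d26:-→d27:H2→d28:- -> H2
  del 193.222.196.62/31 (clear depth 31)
  + 182.117.192.0/20 (H1) depth=20
  + 182.117.192.0/20 (H0) depth=20
  del 182.117.197.64/26 (clear depth 26)
  lookup 193.222.196.20: bits 11000001110111101100010000 walk d0:H2→d1:-→d2:-→d3:-→d4:-→d5:-→d6:-→d7:-→d8:-→d9:-→d10:-→d11:-→d12:-→d13:-→d14:-→d15:-→d16:-→d17:-→d18:-→d19:-→d20:-→d21:-→d22:-→d23:-→d24:H0→d25:-→d26:- -> H0
  lookup 193.222.196.63: bits 11000001110111101100010000111111 walk d0:H2→d1:-→d2:-→d3:-→d4:-→d5:-→d6:-→d7:-→d8:-→d9:-→d10:-→d11:-→d12:-→d13:-→d14:-→d15:-→d16:-→d17:-→d18:-→d19:-→d20:-→d21:-→d22:-→d23:-→d24:H0→d25:-→d26:-→d27:H2→d28:-→d29:-→d30:-→d31:-→d32:H0 -> H0
  + 182.112.0.0/12 (H0) depth=12
  + 182.117.192.0/20 (H2) depth=20
  + 193.0.0.0/8 (H1) depth=8

== LOOKUPS ==
["H2","H2","H1","H0","H2","H0","H0","H0","H0","H0","H2","H2","H2","H0","H0"]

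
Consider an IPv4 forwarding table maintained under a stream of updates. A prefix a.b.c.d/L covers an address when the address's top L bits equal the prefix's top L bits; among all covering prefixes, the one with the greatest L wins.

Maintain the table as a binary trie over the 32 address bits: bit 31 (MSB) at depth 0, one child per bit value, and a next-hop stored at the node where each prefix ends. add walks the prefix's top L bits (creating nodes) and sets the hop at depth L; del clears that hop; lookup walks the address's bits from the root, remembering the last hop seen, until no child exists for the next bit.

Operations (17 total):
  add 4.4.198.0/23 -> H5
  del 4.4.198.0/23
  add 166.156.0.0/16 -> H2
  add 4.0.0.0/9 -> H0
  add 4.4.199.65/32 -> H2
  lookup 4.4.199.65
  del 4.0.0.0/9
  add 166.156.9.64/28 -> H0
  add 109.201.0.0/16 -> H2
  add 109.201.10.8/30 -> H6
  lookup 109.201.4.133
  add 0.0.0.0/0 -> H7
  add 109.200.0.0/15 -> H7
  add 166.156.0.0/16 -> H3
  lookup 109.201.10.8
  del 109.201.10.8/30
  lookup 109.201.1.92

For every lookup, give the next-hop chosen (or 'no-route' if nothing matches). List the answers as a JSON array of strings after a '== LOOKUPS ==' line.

Trace:
  + 4.4.198.0/23 (H5) depth=23
  - 4.4.198.0/23 clear@23
  + 166.156.0.0/16 (H2) depth=16
  + 4.0.0.0/9 (H0) depth=9
  + 4.4.199.65/32 (H2) depth=32
  lookup 4.4.199.65: bits 00000100000001001100011101000001 walk d0:-→d1:-→d2:-→d3:-→d4:-→d5:-→d6:-→d7:-→d8:-→d9:H0→d10:-→d11:-→d12:-→d13:-→d14:-→d15:-→d16:-→d17:-→d18:-→d19:-→d20:-→d21:-→d22:-→d23:-→d24:-→d25:-→d26:-→d27:-→d28:-→d29:-→d30:-→d31:-→d32:H2 -> H2
  - 4.0.0.0/9 clear@9
  + 166.156.9.64/28 (H0) depth=28
  + 109.201.0.0/16 (H2) depth=16
  + 109.201.10.8/30 (H6) depth=30
  lookup 109.201.4.133: bits 01101101110010010000 walk d0:-→d1:-→d2:-→d3:-→d4:-→d5:-→d6:-→d7:-→d8:-→d9:-→d10:-→d11:-→d12:-→d13:-→d14:-→d15:-→d16:H2→d17:-→d18:-→d19:-→d20:- -> H2
  + 0.0.0.0/0 (H7) depth=0
  + 109.200.0.0/15 (H7) depth=15
  + 166.156.0.0/16 (H3) depth=16
  lookup 109.201.10.8: bits 011011011100100100001010000010 walk d0:H7→d1:-→d2:-→d3:-→d4:-→d5:-→d6:-→d7:-→d8:-→d9:-→d10:-→d11:-→d12:-→d13:-→d14:-→d15:H7→d16:H2→d17:-→d18:-→d19:-→d20:-→d21:-→d22:-→d23:-→d24:-→d25:-→d26:-→d27:-→d28:-→d29:-→d30:H6 -> H6
  - 109.201.10.8/30 clear@30
  lookup 109.201.1.92: bits 01101101110010010000 walk d0:H7→d1:-→d2:-→d3:-→d4:-→d5:-→d6:-→d7:-→d8:-→d9:-→d10:-→d11:-→d12:-→d13:-→d14:-→d15:H7→d16:H2→d17:-→d18:-→d19:-→d20:- -> H2

== LOOKUPS ==
["H2","H2","H6","H2"]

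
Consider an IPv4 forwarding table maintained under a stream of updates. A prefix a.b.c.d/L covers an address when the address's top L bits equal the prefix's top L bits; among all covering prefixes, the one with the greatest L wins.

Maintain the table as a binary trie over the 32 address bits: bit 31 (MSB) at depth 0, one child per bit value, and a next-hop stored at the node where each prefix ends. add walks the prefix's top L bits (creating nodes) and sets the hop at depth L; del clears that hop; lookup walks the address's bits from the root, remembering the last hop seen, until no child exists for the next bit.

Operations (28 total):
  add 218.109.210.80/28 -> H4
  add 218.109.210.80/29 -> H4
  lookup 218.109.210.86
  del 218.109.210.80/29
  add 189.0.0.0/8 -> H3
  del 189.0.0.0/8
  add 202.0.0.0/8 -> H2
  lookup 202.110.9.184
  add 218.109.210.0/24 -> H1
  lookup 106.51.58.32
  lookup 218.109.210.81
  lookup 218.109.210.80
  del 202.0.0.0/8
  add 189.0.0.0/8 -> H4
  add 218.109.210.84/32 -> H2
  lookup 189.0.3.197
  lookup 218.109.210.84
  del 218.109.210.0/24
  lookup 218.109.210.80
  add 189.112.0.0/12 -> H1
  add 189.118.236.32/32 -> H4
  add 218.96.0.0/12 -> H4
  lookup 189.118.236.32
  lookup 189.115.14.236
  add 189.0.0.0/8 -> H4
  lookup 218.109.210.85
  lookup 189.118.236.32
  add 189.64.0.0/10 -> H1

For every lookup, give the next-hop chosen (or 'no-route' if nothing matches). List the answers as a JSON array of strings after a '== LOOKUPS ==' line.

Trace:
  + 218.109.210.80/28 (H4) depth=28
  + 218.109.210.80/29 (H4) depth=29
  lookup 218.109.210.86: bits 11011010011011011101001001010 walk d0:-→d1:-→d2:-→d3:-→d4:-→d5:-→d6:-→d7:-→d8:-→d9:-→d10:-→d11:-→d12:-→d13:-→d14:-→d15:-→d16:-→d17:-→d18:-→d19:-→d20:-→d21:-→d22:-→d23:-→d24:-→d25:-→d26:-→d27:-→d28:H4→d29:H4 -> H4
  - 218.109.210.80/29 clear@29
  + 189.0.0.0/8 (H3) depth=8
  - 189.0.0.0/8 clear@8
  + 202.0.0.0/8 (H2) depth=8
  lookup 202.110.9.184: bits 11001010 walk d0:-→d1:-→d2:-→d3:-→d4:-→d5:-→d6:-→d7:-→d8:H2 -> H2
  + 218.109.210.0/24 (H1) depth=24
  lookup 106.51.58.32: bits ε walk d0:- -> no-route
  lookup 218.109.210.81: bits 11011010011011011101001001010 walk d0:-→d1:-→d2:-→d3:-→d4:-→d5:-→d6:-→d7:-→d8:-→d9:-→d10:-→d11:-→d12:-→d13:-→d14:-→d15:-→d16:-→d17:-→d18:-→d19:-→d20:-→d21:-→d22:-→d23:-→d24:H1→d25:-→d26:-→d27:-→d28:H4→d29:- -> H4
  lookup 218.109.210.80: bits 11011010011011011101001001010 walk d0:-→d1:-→d2:-→d3:-→d4:-→d5:-→d6:-→d7:-→d8:-→d9:-→d10:-→d11:-→d12:-→d13:-→d14:-→d15:-→d16:-→d17:-→d18:-→d19:-→d20:-→d21:-→d22:-→d23:-→d24:H1→d25:-→d26:-→d27:-→d28:H4→d29:- -> H4
  - 202.0.0.0/8 clear@8
  + 189.0.0.0/8 (H4) depth=8
  + 218.109.210.84/32 (H2) depth=32
  lookup 189.0.3.197: bits 10111101 walk d0:-→d1:-→d2:-→d3:-→d4:-→d5:-→d6:-→d7:-→d8:H4 -> H4
  lookup 218.109.210.84: bits 11011010011011011101001001010100 walk d0:-→d1:-→d2:-→d3:-→d4:-→d5:-→d6:-→d7:-→d8:-→d9:-→d10:-→d11:-→d12:-→d13:-→d14:-→d15:-→d16:-→d17:-→d18:-→d19:-→d20:-→d21:-→d22:-→d23:-→d24:H1→d25:-→d26:-→d27:-→d28:H4→d29:-→d30:-→d31:-→d32:H2 -> H2
  - 218.109.210.0/24 clear@24
  lookup 218.109.210.80: bits 11011010011011011101001001010 walk d0:-→d1:-→d2:-→d3:-→d4:-→d5:-→d6:-→d7:-→d8:-→d9:-→d10:-→d11:-→d12:-→d13:-→d14:-→d15:-→d16:-→d17:-→d18:-→d19:-→d20:-→d21:-→d22:-→d23:-→d24:-→d25:-→d26:-→d27:-→d28:H4→d29:- -> H4
  + 189.112.0.0/12 (H1) depth=12
  + 189.118.236.32/32 (H4) depth=32
  + 218.96.0.0/12 (H4) depth=12
  lookup 189.118.236.32: bits 10111101011101101110110000100000 walk d0:-→d1:-→d2:-→d3:-→d4:-→d5:-→d6:-→d7:-→d8:H4→d9:-→d10:-→d11:-→d12:H1→d13:-→d14:-→d15:-→d16:-→d17:-→d18:-→d19:-→d20:-→d21:-→d22:-→d23:-→d24:-→d25:-→d26:-→d27:-→d28:-→d29:-→d30:-→d31:-→d32:H4 -> H4
  lookup 189.115.14.236: bits 1011110101110 walk d0:-→d1:-→d2:-→d3:-→d4:-→d5:-→d6:-→d7:-→d8:H4→d9:-→d10:-→d11:-→d12:H1→d13:- -> H1
  + 189.0.0.0/8 (H4) depth=8
  lookup 218.109.210.85: bits 1101101001101101110100100101010 walk d0:-→d1:-→d2:-→d3:-→d4:-→d5:-→d6:-→d7:-→d8:-→d9:-→d10:-→d11:-→d12:H4→d13:-→d14:-→d15:-→d16:-→d17:-→d18:-→d19:-→d20:-→d21:-→d22:-→d23:-→d24:-→d25:-→d26:-→d27:-→d28:H4→d29:-→d30:-→d31:- -> H4
  lookup 189.118.236.32: bits 10111101011101101110110000100000 walk d0:-→d1:-→d2:-→d3:-→d4:-→d5:-→d6:-→d7:-→d8:H4→d9:-→d10:-→d11:-→d12:H1→d13:-→d14:-→d15:-→d16:-→d17:-→d18:-→d19:-→d20:-→d21:-→d22:-→d23:-→d24:-→d25:-→d26:-→d27:-→d28:-→d29:-→d30:-→d31:-→d32:H4 -> H4
  + 189.64.0.0/10 (H1) depth=10

== LOOKUPS ==
["H4","H2","no-route","H4","H4","H4","H2","H4","H4","H1","H4","H4"]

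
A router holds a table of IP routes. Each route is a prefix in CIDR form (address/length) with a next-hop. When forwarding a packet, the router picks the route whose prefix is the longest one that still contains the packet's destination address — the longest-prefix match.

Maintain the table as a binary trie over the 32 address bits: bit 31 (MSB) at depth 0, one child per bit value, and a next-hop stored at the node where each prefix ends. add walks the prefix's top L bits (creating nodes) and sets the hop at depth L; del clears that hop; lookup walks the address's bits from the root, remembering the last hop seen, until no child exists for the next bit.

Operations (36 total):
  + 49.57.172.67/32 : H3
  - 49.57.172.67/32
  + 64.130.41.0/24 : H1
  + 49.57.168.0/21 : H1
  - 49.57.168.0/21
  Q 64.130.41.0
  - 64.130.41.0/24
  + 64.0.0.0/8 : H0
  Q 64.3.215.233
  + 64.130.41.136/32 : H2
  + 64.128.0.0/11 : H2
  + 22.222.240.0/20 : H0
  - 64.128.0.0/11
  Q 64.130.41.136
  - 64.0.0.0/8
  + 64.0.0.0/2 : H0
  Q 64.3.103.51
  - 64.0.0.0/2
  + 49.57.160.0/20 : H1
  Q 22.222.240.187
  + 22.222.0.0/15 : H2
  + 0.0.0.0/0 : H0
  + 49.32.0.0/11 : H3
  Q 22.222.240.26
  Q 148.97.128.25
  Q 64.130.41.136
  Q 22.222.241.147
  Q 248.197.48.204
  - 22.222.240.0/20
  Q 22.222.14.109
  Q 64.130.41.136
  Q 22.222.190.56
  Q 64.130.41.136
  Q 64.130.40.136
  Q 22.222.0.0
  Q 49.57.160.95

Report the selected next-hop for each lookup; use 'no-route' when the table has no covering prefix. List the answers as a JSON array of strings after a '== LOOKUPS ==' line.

Trace:
  add 49.57.172.67/32 -> H3 at depth 32
  - 49.57.172.67/32 clear@32
  add 64.130.41.0/24 -> H1 at depth 24
  add 49.57.168.0/21 -> H1 at depth 21
  - 49.57.168.0/21 clear@21
  ? 64.130.41.0  path d0:-→d1:-→d2:-→d3:-→d4:-→d5:-→d6:-→d7:-→d8:-→d9:-→d10:-→d11:-→d12:-→d13:-→d14:-→d15:-→d16:-→d17:-→d18:-→d19:-→d20:-→d21:-→d22:-→d23:-→d24:H1  best=H1
  - 64.130.41.0/24 clear@24
  add 64.0.0.0/8 -> H0 at depth 8
  ? 64.3.215.233  path d0:-→d1:-→d2:-→d3:-→d4:-→d5:-→d6:-→d7:-→d8:H0  best=H0
  add 64.130.41.136/32 -> H2 at depth 32
  add 64.128.0.0/11 -> H2 at depth 11
  add 22.222.240.0/20 -> H0 at depth 20
  - 64.128.0.0/11 clear@11
  ? 64.130.41.136  path d0:-→d1:-→d2:-→d3:-→d4:-→d5:-→d6:-→d7:-→d8:H0→d9:-→d10:-→d11:-→d12:-→d13:-→d14:-→d15:-→d16:-→d17:-→d18:-→d19:-→d20:-→d21:-→d22:-→d23:-→d24:-→d25:-→d26:-→d27:-→d28:-→d29:-→d30:-→d31:-→d32:H2  best=H2
  - 64.0.0.0/8 clear@8
  add 64.0.0.0/2 -> H0 at depth 2
  ? 64.3.103.51  path d0:-→d1:-→d2:H0→d3:-→d4:-→d5:-→d6:-→d7:-→d8:-  best=H0
  - 64.0.0.0/2 clear@2
  add 49.57.160.0/20 -> H1 at depth 20
  ? 22.222.240.187  path d0:-→d1:-→d2:-→d3:-→d4:-→d5:-→d6:-→d7:-→d8:-→d9:-→d10:-→d11:-→d12:-→d13:-→d14:-→d15:-→d16:-→d17:-→d18:-→d19:-→d20:H0  best=H0
  add 22.222.0.0/15 -> H2 at depth 15
  add 0.0.0.0/0 -> H0 at depth 0
  add 49.32.0.0/11 -> H3 at depth 11
  ? 22.222.240.26  path d0:H0→d1:-→d2:-→d3:-→d4:-→d5:-→d6:-→d7:-→d8:-→d9:-→d10:-→d11:-→d12:-→d13:-→d14:-→d15:H2→d16:-→d17:-→d18:-→d19:-→d20:H0  best=H0
  ? 148.97.128.25  path d0:H0  best=H0
  ? 64.130.41.136  path d0:H0→d1:-→d2:-→d3:-→d4:-→d5:-→d6:-→d7:-→d8:-→d9:-→d10:-→d11:-→d12:-→d13:-→d14:-→d15:-→d16:-→d17:-→d18:-→d19:-→d20:-→d21:-→d22:-→d23:-→d24:-→d25:-→d26:-→d27:-→d28:-→d29:-→d30:-→d31:-→d32:H2  best=H2
  ? 22.222.241.147  path d0:H0→d1:-→d2:-→d3:-→d4:-→d5:-→d6:-→d7:-→d8:-→d9:-→d10:-→d11:-→d12:-→d13:-→d14:-→d15:H2→d16:-→d17:-→d18:-→d19:-→d20:H0  best=H0
  ? 248.197.48.204  path d0:H0  best=H0
  - 22.222.240.0/20 clear@20
  ? 22.222.14.109  path d0:H0→d1:-→d2:-→d3:-→d4:-→d5:-→d6:-→d7:-→d8:-→d9:-→d10:-→d11:-→d12:-→d13:-→d14:-→d15:H2→d16:-  best=H2
  ? 64.130.41.136  path d0:H0→d1:-→d2:-→d3:-→d4:-→d5:-→d6:-→d7:-→d8:-→d9:-→d10:-→d11:-→d12:-→d13:-→d14:-→d15:-→d16:-→d17:-→d18:-→d19:-→d20:-→d21:-→d22:-→d23:-→d24:-→d25:-→d26:-→d27:-→d28:-→d29:-→d30:-→d31:-→d32:H2  best=H2
  ? 22.222.190.56  path d0:H0→d1:-→d2:-→d3:-→d4:-→d5:-→d6:-→d7:-→d8:-→d9:-→d10:-→d11:-→d12:-→d13:-→d14:-→d15:H2→d16:-→d17:-  best=H2
  ? 64.130.41.136  path d0:H0→d1:-→d2:-→d3:-→d4:-→d5:-→d6:-→d7:-→d8:-→d9:-→d10:-→d11:-→d12:-→d13:-→d14:-→d15:-→d16:-→d17:-→d18:-→d19:-→d20:-→d21:-→d22:-→d23:-→d24:-→d25:-→d26:-→d27:-→d28:-→d29:-→d30:-→d31:-→d32:H2  best=H2
  ? 64.130.40.136  path d0:H0→d1:-→d2:-→d3:-→d4:-→d5:-→d6:-→d7:-→d8:-→d9:-→d10:-→d11:-→d12:-→d13:-→d14:-→d15:-→d16:-→d17:-→d18:-→d19:-→d20:-→d21:-→d22:-→d23:-  best=H0
  ? 22.222.0.0  path d0:H0→d1:-→d2:-→d3:-→d4:-→d5:-→d6:-→d7:-→d8:-→d9:-→d10:-→d11:-→d12:-→d13:-→d14:-→d15:H2→d16:-  best=H2
  ? 49.57.160.95  path d0:H0→d1:-→d2:-→d3:-→d4:-→d5:-→d6:-→d7:-→d8:-→d9:-→d10:-→d11:H3→d12:-→d13:-→d14:-→d15:-→d16:-→d17:-→d18:-→d19:-→d20:H1  best=H1

== LOOKUPS ==
["H1","H0","H2","H0","H0","H0","H0","H2","H0","H0","H2","H2","H2","H2","H0","H2","H1"]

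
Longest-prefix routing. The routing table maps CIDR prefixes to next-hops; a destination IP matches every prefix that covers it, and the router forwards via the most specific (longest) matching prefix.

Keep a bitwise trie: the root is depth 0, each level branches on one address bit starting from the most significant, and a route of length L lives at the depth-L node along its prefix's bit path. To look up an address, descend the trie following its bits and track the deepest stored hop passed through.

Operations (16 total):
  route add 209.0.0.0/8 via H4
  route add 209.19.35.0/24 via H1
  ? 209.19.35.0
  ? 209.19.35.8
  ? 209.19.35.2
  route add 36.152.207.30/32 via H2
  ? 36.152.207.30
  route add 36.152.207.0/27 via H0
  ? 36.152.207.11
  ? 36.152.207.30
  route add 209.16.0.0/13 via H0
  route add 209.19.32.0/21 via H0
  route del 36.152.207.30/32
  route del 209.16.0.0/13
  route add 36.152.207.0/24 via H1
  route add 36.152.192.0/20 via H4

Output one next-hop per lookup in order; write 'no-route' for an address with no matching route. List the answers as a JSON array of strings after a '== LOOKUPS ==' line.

Apply in order:
  + 209.0.0.0/8 (H4) depth=8
  + 209.19.35.0/24 (H1) depth=24
  lookup 209.19.35.0: bits 110100010001001100100011 walk d0:-→d1:-→d2:-→d3:-→d4:-→d5:-→d6:-→d7:-→d8:H4→d9:-→d10:-→d11:-→d12:-→d13:-→d14:-→d15:-→d16:-→d17:-→d18:-→d19:-→d20:-→d21:-→d22:-→d23:-→d24:H1 -> H1
  lookup 209.19.35.8: bits 110100010001001100100011 walk d0:-→d1:-→d2:-→d3:-→d4:-→d5:-→d6:-→d7:-→d8:H4→d9:-→d10:-→d11:-→d12:-→d13:-→d14:-→d15:-→d16:-→d17:-→d18:-→d19:-→d20:-→d21:-→d22:-→d23:-→d24:H1 -> H1
  lookup 209.19.35.2: bits 110100010001001100100011 walk d0:-→d1:-→d2:-→d3:-→d4:-→d5:-→d6:-→d7:-→d8:H4→d9:-→d10:-→d11:-→d12:-→d13:-→d14:-→d15:-→d16:-→d17:-→d18:-→d19:-→d20:-→d21:-→d22:-→d23:-→d24:H1 -> H1
  + 36.152.207.30/32 (H2) depth=32
  lookup 36.152.207.30: bits 00100100100110001100111100011110 walk d0:-→d1:-→d2:-→d3:-→d4:-→d5:-→d6:-→d7:-→d8:-→d9:-→d10:-→d11:-→d12:-→d13:-→d14:-→d15:-→d16:-→d17:-→d18:-→d19:-→d20:-→d21:-→d22:-→d23:-→d24:-→d25:-→d26:-→d27:-→d28:-→d29:-→d30:-→d31:-→d32:H2 -> H2
  + 36.152.207.0/27 (H0) depth=27
  lookup 36.152.207.11: bits 001001001001100011001111000 walk d0:-→d1:-→d2:-→d3:-→d4:-→d5:-→d6:-→d7:-→d8:-→d9:-→d10:-→d11:-→d12:-→d13:-→d14:-→d15:-→d16:-→d17:-→d18:-→d19:-→d20:-→d21:-→d22:-→d23:-→d24:-→d25:-→d26:-→d27:H0 -> H0
  lookup 36.152.207.30: bits 00100100100110001100111100011110 walk d0:-→d1:-→d2:-→d3:-→d4:-→d5:-→d6:-→d7:-→d8:-→d9:-→d10:-→d11:-→d12:-→d13:-→d14:-→d15:-→d16:-→d17:-→d18:-→d19:-→d20:-→d21:-→d22:-→d23:-→d24:-→d25:-→d26:-→d27:H0→d28:-→d29:-→d30:-→d31:-→d32:H2 -> H2
  + 209.16.0.0/13 (H0) depth=13
  + 209.19.32.0/21 (H0) depth=21
  del 36.152.207.30/32 (clear depth 32)
  del 209.16.0.0/13 (clear depth 13)
  + 36.152.207.0/24 (H1) depth=24
  + 36.152.192.0/20 (H4) depth=20

== LOOKUPS ==
["H1","H1","H1","H2","H0","H2"]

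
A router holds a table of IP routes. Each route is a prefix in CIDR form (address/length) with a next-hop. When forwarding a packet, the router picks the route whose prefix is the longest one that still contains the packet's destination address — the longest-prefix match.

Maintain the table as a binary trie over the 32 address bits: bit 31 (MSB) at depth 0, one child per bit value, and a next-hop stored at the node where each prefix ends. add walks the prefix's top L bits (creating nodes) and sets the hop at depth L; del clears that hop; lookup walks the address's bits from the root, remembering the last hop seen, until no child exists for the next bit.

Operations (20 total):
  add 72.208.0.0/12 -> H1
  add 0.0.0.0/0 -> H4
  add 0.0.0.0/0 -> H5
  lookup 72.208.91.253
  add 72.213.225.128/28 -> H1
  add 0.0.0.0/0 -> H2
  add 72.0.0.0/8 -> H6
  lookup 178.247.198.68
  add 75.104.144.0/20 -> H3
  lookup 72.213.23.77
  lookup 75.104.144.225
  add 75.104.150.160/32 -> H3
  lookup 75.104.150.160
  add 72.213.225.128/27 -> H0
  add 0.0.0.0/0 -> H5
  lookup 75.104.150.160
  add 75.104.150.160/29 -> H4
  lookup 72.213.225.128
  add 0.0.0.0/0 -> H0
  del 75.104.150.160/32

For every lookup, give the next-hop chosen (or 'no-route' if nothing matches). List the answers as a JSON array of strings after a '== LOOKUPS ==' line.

Apply in order:
  add 72.208.0.0/12 -> H1 at depth 12
  add 0.0.0.0/0 -> H4 at depth 0
  add 0.0.0.0/0 -> H5 at depth 0
  ? 72.208.91.253  path d0:H5→d1:-→d2:-→d3:-→d4:-→d5:-→d6:-→d7:-→d8:-→d9:-→d10:-→d11:-→d12:H1  best=H1
  add 72.213.225.128/28 -> H1 at depth 28
  add 0.0.0.0/0 -> H2 at depth 0
  add 72.0.0.0/8 -> H6 at depth 8
  ? 178.247.198.68  path d0:H2  best=H2
  add 75.104.144.0/20 -> H3 at depth 20
  ? 72.213.23.77  path d0:H2→d1:-→d2:-→d3:-→d4:-→d5:-→d6:-→d7:-→d8:H6→d9:-→d10:-→d11:-→d12:H1→d13:-→d14:-→d15:-→d16:-  best=H1
  ? 75.104.144.225  path d0:H2→d1:-→d2:-→d3:-→d4:-→d5:-→d6:-→d7:-→d8:-→d9:-→d10:-→d11:-→d12:-→d13:-→d14:-→d15:-→d16:-→d17:-→d18:-→d19:-→d20:H3  best=H3
  add 75.104.150.160/32 -> H3 at depth 32
  ? 75.104.150.160  path d0:H2→d1:-→d2:-→d3:-→d4:-→d5:-→d6:-→d7:-→d8:-→d9:-→d10:-→d11:-→d12:-→d13:-→d14:-→d15:-→d16:-→d17:-→d18:-→d19:-→d20:H3→d21:-→d22:-→d23:-→d24:-→d25:-→d26:-→d27:-→d28:-→d29:-→d30:-→d31:-→d32:H3  best=H3
  add 72.213.225.128/27 -> H0 at depth 27
  add 0.0.0.0/0 -> H5 at depth 0
  ? 75.104.150.160  path d0:H5→d1:-→d2:-→d3:-→d4:-→d5:-→d6:-→d7:-→d8:-→d9:-→d10:-→d11:-→d12:-→d13:-→d14:-→d15:-→d16:-→d17:-→d18:-→d19:-→d20:H3→d21:-→d22:-→d23:-→d24:-→d25:-→d26:-→d27:-→d28:-→d29:-→d30:-→d31:-→d32:H3  best=H3
  add 75.104.150.160/29 -> H4 at depth 29
  ? 72.213.225.128  path d0:H5→d1:-→d2:-→d3:-→d4:-→d5:-→d6:-→d7:-→d8:H6→d9:-→d10:-→d11:-→d12:H1→d13:-→d14:-→d15:-→d16:-→d17:-→d18:-→d19:-→d20:-→d21:-→d22:-→d23:-→d24:-→d25:-→d26:-→d27:H0→d28:H1  best=H1
  add 0.0.0.0/0 -> H0 at depth 0
  - 75.104.150.160/32 clear@32

== LOOKUPS ==
["H1","H2","H1","H3","H3","H3","H1"]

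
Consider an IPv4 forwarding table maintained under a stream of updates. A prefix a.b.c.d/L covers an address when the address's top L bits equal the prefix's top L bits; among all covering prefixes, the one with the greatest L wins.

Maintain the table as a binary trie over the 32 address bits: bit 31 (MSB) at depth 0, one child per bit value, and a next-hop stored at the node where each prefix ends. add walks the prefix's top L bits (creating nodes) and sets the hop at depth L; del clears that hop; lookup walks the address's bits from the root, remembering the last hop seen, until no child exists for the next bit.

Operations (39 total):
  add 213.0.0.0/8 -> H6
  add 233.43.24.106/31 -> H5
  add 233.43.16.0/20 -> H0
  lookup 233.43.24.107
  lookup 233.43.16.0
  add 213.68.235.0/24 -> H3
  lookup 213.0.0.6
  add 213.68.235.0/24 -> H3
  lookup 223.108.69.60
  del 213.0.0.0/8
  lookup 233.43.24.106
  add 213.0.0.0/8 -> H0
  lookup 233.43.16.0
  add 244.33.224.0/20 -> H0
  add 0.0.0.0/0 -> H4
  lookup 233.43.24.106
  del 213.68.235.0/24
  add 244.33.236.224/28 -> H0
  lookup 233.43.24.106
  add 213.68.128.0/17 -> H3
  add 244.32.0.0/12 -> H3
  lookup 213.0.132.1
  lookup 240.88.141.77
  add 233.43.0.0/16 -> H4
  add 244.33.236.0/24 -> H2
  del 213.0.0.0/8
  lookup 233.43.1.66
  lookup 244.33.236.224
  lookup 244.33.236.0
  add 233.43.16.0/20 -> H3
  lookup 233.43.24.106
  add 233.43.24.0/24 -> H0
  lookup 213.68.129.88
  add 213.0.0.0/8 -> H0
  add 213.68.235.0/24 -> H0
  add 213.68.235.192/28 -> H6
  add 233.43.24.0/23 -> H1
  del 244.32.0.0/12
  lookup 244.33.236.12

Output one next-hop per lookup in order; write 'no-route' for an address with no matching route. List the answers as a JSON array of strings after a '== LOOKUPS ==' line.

Apply in order:
  + 213.0.0.0/8 (H6) depth=8
  + 233.43.24.106/31 (H5) depth=31
  + 233.43.16.0/20 (H0) depth=20
  ? 233.43.24.107  path d0:-→d1:-→d2:-→d3:-→d4:-→d5:-→d6:-→d7:-→d8:-→d9:-→d10:-→d11:-→d12:-→d13:-→d14:-→d15:-→d16:-→d17:-→d18:-→d19:-→d20:H0→d21:-→d22:-→d23:-→d24:-→d25:-→d26:-→d27:-→d28:-→d29:-→d30:-→d31:H5  best=H5
  ? 233.43.16.0  path d0:-→d1:-→d2:-→d3:-→d4:-→d5:-→d6:-→d7:-→d8:-→d9:-→d10:-→d11:-→d12:-→d13:-→d14:-→d15:-→d16:-→d17:-→d18:-→d19:-→d20:H0  best=H0
  + 213.68.235.0/24 (H3) depth=24
  ? 213.0.0.6  path d0:-→d1:-→d2:-→d3:-→d4:-→d5:-→d6:-→d7:-→d8:H6→d9:-  best=H6
  + 213.68.235.0/24 (H3) depth=24
  ? 223.108.69.60  path d0:-→d1:-→d2:-→d3:-→d4:-  best=no-route
  del 213.0.0.0/8 (clear depth 8)
  ? 233.43.24.106  path d0:-→d1:-→d2:-→d3:-→d4:-→d5:-→d6:-→d7:-→d8:-→d9:-→d10:-→d11:-→d12:-→d13:-→d14:-→d15:-→d16:-→d17:-→d18:-→d19:-→d20:H0→d21:-→d22:-→d23:-→d24:-→d25:-→d26:-→d27:-→d28:-→d29:-→d30:-→d31:H5  best=H5
  + 213.0.0.0/8 (H0) depth=8
  ? 233.43.16.0  path d0:-→d1:-→d2:-→d3:-→d4:-→d5:-→d6:-→d7:-→d8:-→d9:-→d10:-→d11:-→d12:-→d13:-→d14:-→d15:-→d16:-→d17:-→d18:-→d19:-→d20:H0  best=H0
  + 244.33.224.0/20 (H0) depth=20
  + 0.0.0.0/0 (H4) depth=0
  ? 233.43.24.106  path d0:H4→d1:-→d2:-→d3:-→d4:-→d5:-→d6:-→d7:-→d8:-→d9:-→d10:-→d11:-→d12:-→d13:-→d14:-→d15:-→d16:-→d17:-→d18:-→d19:-→d20:H0→d21:-→d22:-→d23:-→d24:-→d25:-→d26:-→d27:-→d28:-→d29:-→d30:-→d31:H5  best=H5
  del 213.68.235.0/24 (clear depth 24)
  + 244.33.236.224/28 (H0) depth=28
  ? 233.43.24.106  path d0:H4→d1:-→d2:-→d3:-→d4:-→d5:-→d6:-→d7:-→d8:-→d9:-→d10:-→d11:-→d12:-→d13:-→d14:-→d15:-→d16:-→d17:-→d18:-→d19:-→d20:H0→d21:-→d22:-→d23:-→d24:-→d25:-→d26:-→d27:-→d28:-→d29:-→d30:-→d31:H5  best=H5
  + 213.68.128.0/17 (H3) depth=17
  + 244.32.0.0/12 (H3) depth=12
  ? 213.0.132.1  path d0:H4→d1:-→d2:-→d3:-→d4:-→d5:-→d6:-→d7:-→d8:H0→d9:-  best=H0
  ? 240.88.141.77  path d0:H4→d1:-→d2:-→d3:-→d4:-→d5:-  best=H4
  + 233.43.0.0/16 (H4) depth=16
  + 244.33.236.0/24 (H2) depth=24
  del 213.0.0.0/8 (clear depth 8)
  ? 233.43.1.66  path d0:H4→d1:-→d2:-→d3:-→d4:-→d5:-→d6:-→d7:-→d8:-→d9:-→d10:-→d11:-→d12:-→d13:-→d14:-→d15:-→d16:H4→d17:-→d18:-→d19:-  best=H4
  ? 244.33.236.224  path d0:H4→d1:-→d2:-→d3:-→d4:-→d5:-→d6:-→d7:-→d8:-→d9:-→d10:-→d11:-→d12:H3→d13:-→d14:-→d15:-→d16:-→d17:-→d18:-→d19:-→d20:H0→d21:-→d22:-→d23:-→d24:H2→d25:-→d26:-→d27:-→d28:H0  best=H0
  ? 244.33.236.0  path d0:H4→d1:-→d2:-→d3:-→d4:-→d5:-→d6:-→d7:-→d8:-→d9:-→d10:-→d11:-→d12:H3→d13:-→d14:-→d15:-→d16:-→d17:-→d18:-→d19:-→d20:H0→d21:-→d22:-→d23:-→d24:H2  best=H2
  + 233.43.16.0/20 (H3) depth=20
  ? 233.43.24.106  path d0:H4→d1:-→d2:-→d3:-→d4:-→d5:-→d6:-→d7:-→d8:-→d9:-→d10:-→d11:-→d12:-→d13:-→d14:-→d15:-→d16:H4→d17:-→d18:-→d19:-→d20:H3→d21:-→d22:-→d23:-→d24:-→d25:-→d26:-→d27:-→d28:-→d29:-→d30:-→d31:H5  best=H5
  + 233.43.24.0/24 (H0) depth=24
  ? 213.68.129.88  path d0:H4→d1:-→d2:-→d3:-→d4:-→d5:-→d6:-→d7:-→d8:-→d9:-→d10:-→d11:-→d12:-→d13:-→d14:-→d15:-→d16:-→d17:H3  best=H3
  + 213.0.0.0/8 (H0) depth=8
  + 213.68.235.0/24 (H0) depth=24
  + 213.68.235.192/28 (H6) depth=28
  + 233.43.24.0/23 (H1) depth=23
  del 244.32.0.0/12 (clear depth 12)
  ? 244.33.236.12  path d0:H4→d1:-→d2:-→d3:-→d4:-→d5:-→d6:-→d7:-→d8:-→d9:-→d10:-→d11:-→d12:-→d13:-→d14:-→d15:-→d16:-→d17:-→d18:-→d19:-→d20:H0→d21:-→d22:-→d23:-→d24:H2  best=H2

== LOOKUPS ==
["H5","H0","H6","no-route","H5","H0","H5","H5","H0","H4","H4","H0","H2","H5","H3","H2"]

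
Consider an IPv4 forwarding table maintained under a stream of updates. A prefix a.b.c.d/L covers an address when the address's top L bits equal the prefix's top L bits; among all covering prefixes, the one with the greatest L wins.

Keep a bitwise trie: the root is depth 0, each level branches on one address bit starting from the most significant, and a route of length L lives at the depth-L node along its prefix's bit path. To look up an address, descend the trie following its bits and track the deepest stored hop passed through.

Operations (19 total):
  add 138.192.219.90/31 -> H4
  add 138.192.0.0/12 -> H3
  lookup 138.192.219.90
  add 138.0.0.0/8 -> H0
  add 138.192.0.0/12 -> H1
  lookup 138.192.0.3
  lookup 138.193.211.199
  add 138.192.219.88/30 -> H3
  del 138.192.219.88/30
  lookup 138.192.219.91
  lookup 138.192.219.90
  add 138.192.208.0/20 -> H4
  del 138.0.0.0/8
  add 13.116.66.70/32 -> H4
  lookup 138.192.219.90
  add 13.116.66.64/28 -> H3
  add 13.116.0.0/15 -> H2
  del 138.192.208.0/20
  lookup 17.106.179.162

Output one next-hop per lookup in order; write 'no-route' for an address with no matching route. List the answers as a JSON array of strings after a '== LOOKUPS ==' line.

Trace:
  add 138.192.219.90/31 -> H4 at depth 31
  add 138.192.0.0/12 -> H3 at depth 12
  ? 138.192.219.90  path d0:-→d1:-→d2:-→d3:-→d4:-→d5:-→d6:-→d7:-→d8:-→d9:-→d10:-→d11:-→d12:H3→d13:-→d14:-→d15:-→d16:-→d17:-→d18:-→d19:-→d20:-→d21:-→d22:-→d23:-→d24:-→d25:-→d26:-→d27:-→d28:-→d29:-→d30:-→d31:H4  best=H4
  add 138.0.0.0/8 -> H0 at depth 8
  add 138.192.0.0/12 -> H1 at depth 12
  ? 138.192.0.3  path d0:-→d1:-→d2:-→d3:-→d4:-→d5:-→d6:-→d7:-→d8:H0→d9:-→d10:-→d11:-→d12:H1→d13:-→d14:-→d15:-→d16:-  best=H1
  ? 138.193.211.199  path d0:-→d1:-→d2:-→d3:-→d4:-→d5:-→d6:-→d7:-→d8:H0→d9:-→d10:-→d11:-→d12:H1→d13:-→d14:-→d15:-  best=H1
  add 138.192.219.88/30 -> H3 at depth 30
  - 138.192.219.88/30 clear@30
  ? 138.192.219.91  path d0:-→d1:-→d2:-→d3:-→d4:-→d5:-→d6:-→d7:-→d8:H0→d9:-→d10:-→d11:-→d12:H1→d13:-→d14:-→d15:-→d16:-→d17:-→d18:-→d19:-→d20:-→d21:-→d22:-→d23:-→d24:-→d25:-→d26:-→d27:-→d28:-→d29:-→d30:-→d31:H4  best=H4
  ? 138.192.219.90  path d0:-→d1:-→d2:-→d3:-→d4:-→d5:-→d6:-→d7:-→d8:H0→d9:-→d10:-→d11:-→d12:H1→d13:-→d14:-→d15:-→d16:-→d17:-→d18:-→d19:-→d20:-→d21:-→d22:-→d23:-→d24:-→d25:-→d26:-→d27:-→d28:-→d29:-→d30:-→d31:H4  best=H4
  add 138.192.208.0/20 -> H4 at depth 20
  - 138.0.0.0/8 clear@8
  add 13.116.66.70/32 -> H4 at depth 32
  ? 138.192.219.90  path d0:-→d1:-→d2:-→d3:-→d4:-→d5:-→d6:-→d7:-→d8:-→d9:-→d10:-→d11:-→d12:H1→d13:-→d14:-→d15:-→d16:-→d17:-→d18:-→d19:-→d20:H4→d21:-→d22:-→d23:-→d24:-→d25:-→d26:-→d27:-→d28:-→d29:-→d30:-→d31:H4  best=H4
  add 13.116.66.64/28 -> H3 at depth 28
  add 13.116.0.0/15 -> H2 at depth 15
  - 138.192.208.0/20 clear@20
  ? 17.106.179.162  path d0:-→d1:-→d2:-→d3:-  best=no-route

== LOOKUPS ==
["H4","H1","H1","H4","H4","H4","no-route"]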